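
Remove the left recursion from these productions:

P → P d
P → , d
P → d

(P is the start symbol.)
P is directly left-recursive. The standard transformation for
  A → A α₁ | ... | A α_m | β₁ | ... | β_n
is
  A  → β₁ A' | ... | β_n A'
  A' → α₁ A' | ... | α_m A' | ε

P → , d becomes P → , d P'
P → d becomes P → d P'
P → P d becomes P' → d P'
Add P' → ε

Resulting grammar:
P → , d P'
P → d P'
P' → d P'
P' → ε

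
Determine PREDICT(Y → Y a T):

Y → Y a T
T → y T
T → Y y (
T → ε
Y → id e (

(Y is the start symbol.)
PREDICT(Y → Y a T) = (FIRST(RHS) \ {ε}) ∪ (FOLLOW(Y) if ε ∈ FIRST(RHS), i.e. RHS ⇒* ε)
FIRST(Y) = { 'id' }
FIRST(Y a T) = { 'id' }
ε ∉ FIRST(Y a T), so FOLLOW(Y) is not added.
PREDICT(Y → Y a T) = { 'id' }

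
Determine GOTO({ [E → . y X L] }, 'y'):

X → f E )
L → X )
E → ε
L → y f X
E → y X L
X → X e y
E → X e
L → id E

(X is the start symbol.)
GOTO(I, 'y') = CLOSURE({ [A → αX.β] : [A → α.Xβ] ∈ I, X = 'y' })

Items with dot before 'y', with the dot advanced:
  [E → . y X L] → [E → y . X L]
Closure of the advanced items:
  [E → y . X L] has the dot before X: add [X → . f E )], [X → . X e y]

GOTO = { [E → y . X L], [X → . X e y], [X → . f E )] }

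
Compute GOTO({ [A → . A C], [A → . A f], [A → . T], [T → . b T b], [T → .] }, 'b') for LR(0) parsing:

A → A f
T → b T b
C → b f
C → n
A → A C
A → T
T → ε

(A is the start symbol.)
{ [T → . b T b], [T → .], [T → b . T b] }

GOTO(I, 'b') = CLOSURE({ [A → αX.β] : [A → α.Xβ] ∈ I, X = 'b' })

Items with dot before 'b', with the dot advanced:
  [T → . b T b] → [T → b . T b]
Closure of the advanced items:
  [T → b . T b] has the dot before T: add [T → . b T b], [T → .]

GOTO = { [T → . b T b], [T → .], [T → b . T b] }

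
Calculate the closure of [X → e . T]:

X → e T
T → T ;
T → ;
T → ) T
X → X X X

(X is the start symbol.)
{ [T → . ) T], [T → . ;], [T → . T ;], [X → e . T] }

To compute CLOSURE, for each item [A → α.Bβ] where B is a non-terminal, add [B → .γ] for all productions B → γ; repeat for the newly added items until nothing changes.

Start with: [X → e . T]
  [X → e . T] has the dot before T: add [T → . T ;], [T → . ;], [T → . ) T]
No further items can be added.

CLOSURE = { [T → . ) T], [T → . ;], [T → . T ;], [X → e . T] }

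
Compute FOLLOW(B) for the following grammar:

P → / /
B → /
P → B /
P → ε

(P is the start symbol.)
In P → B /: B is followed by '/', add FIRST('/') \ {ε} = { '/' }

Taking the union: FOLLOW(B) = { '/' }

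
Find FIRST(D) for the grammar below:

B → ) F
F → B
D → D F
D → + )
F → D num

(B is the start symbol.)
To compute FIRST(D), examine every production with D on the left-hand side, reading each right-hand side left to right until a non-nullable symbol is reached.

From D → D F:
  - D is the symbol being defined: contributes nothing new
    D is not nullable, so stop
From D → + ):
  - '+' is a terminal: add '+' and stop

Collecting: FIRST(D) = { '+' }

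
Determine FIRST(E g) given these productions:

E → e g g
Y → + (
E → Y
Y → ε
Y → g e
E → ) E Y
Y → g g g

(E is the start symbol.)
FIRST sets of the non-terminals involved (from the grammar, by fixed-point iteration):
  FIRST(E) = { ')', '+', 'e', 'g', ε }

To compute FIRST(E g), process the symbols left to right:
Symbol E is a non-terminal. Add FIRST(E) \ {ε} = { ')', '+', 'e', 'g' }
E is nullable (ε ∈ FIRST(E)), continue to the next symbol.
Symbol g is a terminal. Add 'g' and stop.
FIRST(E g) = { ')', '+', 'e', 'g' }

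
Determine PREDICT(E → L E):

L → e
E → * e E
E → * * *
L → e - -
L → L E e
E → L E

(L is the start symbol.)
PREDICT(E → L E) = (FIRST(RHS) \ {ε}) ∪ (FOLLOW(E) if ε ∈ FIRST(RHS), i.e. RHS ⇒* ε)
FIRST(L) = { 'e' }
FIRST(L E) = { 'e' }
ε ∉ FIRST(L E), so FOLLOW(E) is not added.
PREDICT(E → L E) = { 'e' }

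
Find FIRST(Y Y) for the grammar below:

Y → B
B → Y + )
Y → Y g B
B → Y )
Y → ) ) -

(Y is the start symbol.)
{ ')' }

FIRST sets of the non-terminals involved (from the grammar, by fixed-point iteration):
  FIRST(Y) = { ')' }

To compute FIRST(Y Y), process the symbols left to right:
Symbol Y is a non-terminal. Add FIRST(Y) \ {ε} = { ')' }
Y is not nullable (ε ∉ FIRST(Y)), so stop here.
FIRST(Y Y) = { ')' }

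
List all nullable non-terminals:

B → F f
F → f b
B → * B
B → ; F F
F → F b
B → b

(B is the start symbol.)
None

There are no ε-productions, so no non-terminal can derive ε.
No non-terminals are nullable.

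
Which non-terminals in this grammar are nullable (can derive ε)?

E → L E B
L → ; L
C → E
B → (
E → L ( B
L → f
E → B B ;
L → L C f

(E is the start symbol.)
None

A non-terminal is nullable if it can derive ε (the empty string): either it has an ε-production, or it has a production whose right-hand side consists entirely of nullable non-terminals.

There are no ε-productions, so no non-terminal can derive ε.
No non-terminals are nullable.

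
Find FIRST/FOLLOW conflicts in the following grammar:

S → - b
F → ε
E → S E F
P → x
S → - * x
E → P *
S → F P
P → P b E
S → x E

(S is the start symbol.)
A FIRST/FOLLOW conflict occurs when a non-terminal N has a nullable alternative N → β (β ⇒* ε) and another alternative N → α with FIRST(α) ∩ FOLLOW(N) ≠ ∅: on such a lookahead the parser cannot decide between expanding α and letting N vanish via β.

Nullable non-terminals: F.
F has a nullable alternative but only one production, so nothing to check.

E, P, S have no nullable alternative, so no FIRST/FOLLOW check is needed there.

No FIRST/FOLLOW conflicts found.

Answer: No FIRST/FOLLOW conflicts.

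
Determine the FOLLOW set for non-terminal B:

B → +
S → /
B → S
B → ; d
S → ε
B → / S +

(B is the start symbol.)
{ $ }

B is the start symbol, so $ ∈ FOLLOW(B).
B does not occur on any right-hand side.

Taking the union: FOLLOW(B) = { $ }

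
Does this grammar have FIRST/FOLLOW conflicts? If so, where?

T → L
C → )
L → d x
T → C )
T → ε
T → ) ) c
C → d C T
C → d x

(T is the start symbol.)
Yes. T → L with FOLLOW(T) on { 'd' }; T → C ')' with FOLLOW(T) on { ')', 'd' }; T → ')' ')' c with FOLLOW(T) on { ')' }

A FIRST/FOLLOW conflict occurs when a non-terminal N has a nullable alternative N → β (β ⇒* ε) and another alternative N → α with FIRST(α) ∩ FOLLOW(N) ≠ ∅: on such a lookahead the parser cannot decide between expanding α and letting N vanish via β.

Nullable non-terminals: T.
FIRST sets used below: FIRST(L) = { 'd' }, FIRST(C) = { ')', 'd' }

T: nullable alternative(s) T → ε; FOLLOW(T) = { $, ')', 'd' }
  T → L: FIRST \ {ε} = { 'd' } — overlaps FOLLOW(T) on { 'd' }: CONFLICT
  T → C ): FIRST \ {ε} = { ')', 'd' } — overlaps FOLLOW(T) on { ')', 'd' }: CONFLICT
  T → ε: FIRST \ {ε} = { } — this is the only nullable alternative, skip
  T → ) ) c: FIRST \ {ε} = { ')' } — overlaps FOLLOW(T) on { ')' }: CONFLICT

C, L have no nullable alternative, so no FIRST/FOLLOW check is needed there.

So the grammar has 3 FIRST/FOLLOW conflicts (marked CONFLICT above).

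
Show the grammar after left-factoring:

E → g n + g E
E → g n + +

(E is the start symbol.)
E → g n + E'
E' → g E
E' → +

Left-factoring transforms A → αβ₁ | αβ₂ into A → αA' and A' → β₁ | β₂
(α is the longest common prefix among the alternatives). Repeat until
no nonterminal has two alternatives with a common prefix.

Round 1: E has alternatives sharing prefix 'g n +'. Introduce E': E → g n + E'
  Add: E' → g E
  Add: E' → +

No remaining common prefixes — done.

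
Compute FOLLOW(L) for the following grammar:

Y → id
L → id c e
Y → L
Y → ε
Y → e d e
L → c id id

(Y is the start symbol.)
{ $ }

In Y → L: L is at the end, add FOLLOW(Y)

The FOLLOW sets referred to above (computed the same way, to a fixed point):
  FOLLOW(Y) = { $ }

Taking the union: FOLLOW(L) = { $ }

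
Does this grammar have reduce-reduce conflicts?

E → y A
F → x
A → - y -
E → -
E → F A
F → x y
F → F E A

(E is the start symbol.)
A reduce-reduce conflict occurs when an LR(0) state has two complete items [A → α .] and [B → β .] — both call for a reduction, and with no lookahead the parser cannot choose between them.

Augment with E' → E and build the canonical LR(0) collection (I0 = CLOSURE({[E' → . E]}), then GOTO on every symbol after a dot until no new states appear). It has 15 states:
  I0: { [E → . -], [E → . F A], [E → . y A], [E' → . E], [F → . F E A], [F → . x y], [F → . x] }  — shift
  I1: { [E → - .] }  — reduce
  I2: { [E' → E .] }  — accept
  I3: { [A → . - y -], [E → . -], [E → . F A], [E → . y A], [E → F . A], [F → . F E A], [F → . x y], [F → . x], [F → F . E A] }  — shift
  I4: { [F → x . y], [F → x .] }  — shift, reduce
  I5: { [A → . - y -], [E → y . A] }  — shift
  I6: { [A → - . y -] }  — shift
  I7: { [E → y A .] }  — reduce
  I8: { [A → - y . -] }  — shift
  I9: { [A → - y - .] }  — reduce
  I10: { [F → x y .] }  — reduce
  I11: { [A → - . y -], [E → - .] }  — shift, reduce
  I12: { [E → F A .] }  — reduce
  I13: { [A → . - y -], [F → F E . A] }  — shift
  I14: { [F → F E A .] }  — reduce

No state contains more than one complete item.

Answer: No reduce-reduce conflicts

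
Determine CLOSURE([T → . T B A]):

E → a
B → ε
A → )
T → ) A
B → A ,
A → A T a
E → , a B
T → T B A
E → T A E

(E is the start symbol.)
{ [T → . ) A], [T → . T B A] }

To compute CLOSURE, for each item [A → α.Bβ] where B is a non-terminal, add [B → .γ] for all productions B → γ; repeat for the newly added items until nothing changes.

Start with: [T → . T B A]
  [T → . T B A] has the dot before T: add [T → . ) A]
No further items can be added.

CLOSURE = { [T → . ) A], [T → . T B A] }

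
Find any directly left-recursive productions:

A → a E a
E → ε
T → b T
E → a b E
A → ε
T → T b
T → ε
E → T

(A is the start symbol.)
Yes, T is left-recursive

Direct left recursion occurs when N → N α for some non-terminal N (the right-hand side begins with the left-hand side itself).

A → a E a: starts with a
E → ε: starts with ε
T → b T: starts with b
E → a b E: starts with a
A → ε: starts with ε
T → T b: LEFT RECURSIVE (starts with T)
T → ε: starts with ε
E → T: starts with T

The grammar has direct left recursion on: T.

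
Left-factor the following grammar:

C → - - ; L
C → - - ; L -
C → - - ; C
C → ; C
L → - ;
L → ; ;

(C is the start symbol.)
C → - - ; C'
C' → L C''
C'' → ε
C'' → -
C' → C
C → ; C
L → - ;
L → ; ;

Left-factoring transforms A → αβ₁ | αβ₂ into A → αA' and A' → β₁ | β₂
(α is the longest common prefix among the alternatives). Repeat until
no nonterminal has two alternatives with a common prefix.

Round 1: C has alternatives sharing prefix '- - ;'. Introduce C': C → - - ; C'
  Add: C' → L
  Add: C' → L -
  Add: C' → C

Round 2: C' has alternatives sharing prefix 'L'. Introduce C'': C' → L C''
  Add: C'' → ε
  Add: C'' → -

No remaining common prefixes — done.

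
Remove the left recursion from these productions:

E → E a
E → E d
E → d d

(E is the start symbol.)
E is directly left-recursive. The standard transformation for
  A → A α₁ | ... | A α_m | β₁ | ... | β_n
is
  A  → β₁ A' | ... | β_n A'
  A' → α₁ A' | ... | α_m A' | ε

E → d d becomes E → d d E'
E → E a becomes E' → a E'
E → E d becomes E' → d E'
Add E' → ε

Resulting grammar:
E → d d E'
E' → a E'
E' → d E'
E' → ε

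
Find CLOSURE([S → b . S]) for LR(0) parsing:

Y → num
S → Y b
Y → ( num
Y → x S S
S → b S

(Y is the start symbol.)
To compute CLOSURE, for each item [A → α.Bβ] where B is a non-terminal, add [B → .γ] for all productions B → γ; repeat for the newly added items until nothing changes.

Start with: [S → b . S]
  [S → b . S] has the dot before S: add [S → . Y b], [S → . b S]
  [S → . Y b] has the dot before Y: add [Y → . num], [Y → . ( num], [Y → . x S S]
No further items can be added.

CLOSURE = { [S → . Y b], [S → . b S], [S → b . S], [Y → . ( num], [Y → . num], [Y → . x S S] }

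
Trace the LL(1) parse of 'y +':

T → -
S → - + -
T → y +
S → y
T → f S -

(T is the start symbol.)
LL(1) parsing maintains a stack (initially the start symbol over $) and the input. At each step: if the stack top is a terminal, match it against the current input token; if it is a non-terminal N, replace it with the RHS of M[N, lookahead] (the unique production whose predict set contains the lookahead).

Stack is shown with the top on the left.

Stack  Input  Action
--------------------
T $    y + $  output T → y +
y + $  y + $  match 'y'
+ $    + $    match '+'
$      $      accept

The string is accepted.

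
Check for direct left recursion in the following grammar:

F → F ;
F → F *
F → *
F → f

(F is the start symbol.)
F → F ;: LEFT RECURSIVE (starts with F)
F → F *: LEFT RECURSIVE (starts with F)
F → *: starts with '*'
F → f: starts with f

The grammar has direct left recursion on: F.

Answer: Yes, F is left-recursive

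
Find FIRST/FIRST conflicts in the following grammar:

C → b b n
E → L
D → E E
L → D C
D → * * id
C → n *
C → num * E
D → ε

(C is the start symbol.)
A FIRST/FIRST conflict occurs when two productions N → α and N → β for the same non-terminal have FIRST(α) ∩ FIRST(β) ≠ ∅ (with ε ∈ FIRST of a nullable right-hand side, so two nullable alternatives also conflict).

FIRST sets of the non-terminals at (or reachable through a nullable prefix from) the front of some alternative:
  FIRST(E) = { '*', 'b', 'n', 'num' }

Productions for C:
  C → b b n: FIRST = { 'b' }
  C → n *: FIRST = { 'n' }
  C → num * E: FIRST = { 'num' }
Productions for D:
  D → E E: FIRST = { '*', 'b', 'n', 'num' }
  D → * * id: FIRST = { '*' }
  D → ε: FIRST = { ε }
E, L have only one production, so no FIRST/FIRST conflict is possible there.

Conflict for D: D → E E and D → * * id
  Overlap: { '*' }

Answer: Yes. D → E E / D → '*' '*' id on { '*' }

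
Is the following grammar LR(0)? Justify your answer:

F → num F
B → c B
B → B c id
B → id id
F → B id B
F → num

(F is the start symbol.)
No. Shift-reduce conflict between [F → num .] and [B → . c B]

A grammar is LR(0) if no state in the canonical LR(0) collection has:
  - both a shift item (dot before a terminal) and a complete item (shift-reduce conflict), or
  - two or more complete items (reduce-reduce conflict; the accept item [F' → F .] counts as a complete item here).

Augment with F' → F and build the canonical LR(0) collection (I0 = CLOSURE({[F' → . F]}), then GOTO on every symbol after a dot until no new states appear). It has 13 states:
  I0: { [B → . B c id], [B → . c B], [B → . id id], [F → . B id B], [F → . num F], [F → . num], [F' → . F] }  — shift
  I1: { [B → B . c id], [F → B . id B] }  — shift
  I2: { [F' → F .] }  — accept
  I3: { [B → . B c id], [B → . c B], [B → . id id], [B → c . B] }  — shift
  I4: { [B → id . id] }  — shift
  I5: { [B → . B c id], [B → . c B], [B → . id id], [F → . B id B], [F → . num F], [F → . num], [F → num . F], [F → num .] }  — shift, reduce
  I6: { [F → num F .] }  — reduce
  I7: { [B → id id .] }  — reduce
  I8: { [B → B . c id], [B → c B .] }  — shift, reduce
  I9: { [B → B c . id] }  — shift
  I10: { [B → B c id .] }  — reduce
  I11: { [B → . B c id], [B → . c B], [B → . id id], [F → B id . B] }  — shift
  I12: { [B → B . c id], [F → B id B .] }  — shift, reduce

Conflict in state I5:
  Shift-reduce conflict between [F → num .] and [B → . c B]
So the grammar is NOT LR(0).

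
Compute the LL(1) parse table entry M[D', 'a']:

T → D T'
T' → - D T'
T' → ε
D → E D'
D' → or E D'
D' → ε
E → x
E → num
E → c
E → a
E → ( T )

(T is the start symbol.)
Empty (error entry)

To find M[D', 'a'], we find productions for D' where 'a' is in the predict set (PREDICT(N → α) = (FIRST(α) \ {ε}) ∪ (FOLLOW(N) if α ⇒* ε)).

Relevant sets:
  FOLLOW(D') = { $, ')', '-' }

D' → or E D': PREDICT = { 'or' }
D' → ε: PREDICT = { $, ')', '-' }

M[D', 'a'] is empty (no production applies)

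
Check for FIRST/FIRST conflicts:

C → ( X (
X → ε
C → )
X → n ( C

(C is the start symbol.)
A FIRST/FIRST conflict occurs when two productions N → α and N → β for the same non-terminal have FIRST(α) ∩ FIRST(β) ≠ ∅ (with ε ∈ FIRST of a nullable right-hand side, so two nullable alternatives also conflict).

Productions for C:
  C → ( X (: FIRST = { '(' }
  C → ): FIRST = { ')' }
Productions for X:
  X → ε: FIRST = { ε }
  X → n ( C: FIRST = { 'n' }

All alternatives of each non-terminal have pairwise disjoint FIRST sets.

Answer: No FIRST/FIRST conflicts.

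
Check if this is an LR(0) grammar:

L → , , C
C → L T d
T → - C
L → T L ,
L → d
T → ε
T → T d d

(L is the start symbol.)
No. Shift-reduce conflict between [T → .] and [L → . , , C]

A grammar is LR(0) if no state in the canonical LR(0) collection has:
  - both a shift item (dot before a terminal) and a complete item (shift-reduce conflict), or
  - two or more complete items (reduce-reduce conflict; the accept item [L' → L .] counts as a complete item here).

Augment with L' → L and build the canonical LR(0) collection (I0 = CLOSURE({[L' → . L]}), then GOTO on every symbol after a dot until no new states appear). It has 16 states:
  I0: { [L → . , , C], [L → . T L ,], [L → . d], [L' → . L], [T → . - C], [T → . T d d], [T → .] }  — shift, reduce
  I1: { [L → , . , C] }  — shift
  I2: { [C → . L T d], [L → . , , C], [L → . T L ,], [L → . d], [T → - . C], [T → . - C], [T → . T d d], [T → .] }  — shift, reduce
  I3: { [L' → L .] }  — accept
  I4: { [L → . , , C], [L → . T L ,], [L → . d], [L → T . L ,], [T → . - C], [T → . T d d], [T → .], [T → T . d d] }  — shift, reduce
  I5: { [L → d .] }  — reduce
  I6: { [L → T L . ,] }  — shift
  I7: { [L → d .], [T → T d . d] }  — shift, reduce
  I8: { [T → T d d .] }  — reduce
  I9: { [L → T L , .] }  — reduce
  I10: { [T → - C .] }  — reduce
  I11: { [C → L . T d], [T → . - C], [T → . T d d], [T → .] }  — shift, reduce
  I12: { [C → L T . d], [T → T . d d] }  — shift
  I13: { [C → L T d .], [T → T d . d] }  — shift, reduce
  I14: { [C → . L T d], [L → , , . C], [L → . , , C], [L → . T L ,], [L → . d], [T → . - C], [T → . T d d], [T → .] }  — shift, reduce
  I15: { [L → , , C .] }  — reduce

Conflict in state I0:
  Shift-reduce conflict between [T → .] and [L → . , , C]
So the grammar is NOT LR(0).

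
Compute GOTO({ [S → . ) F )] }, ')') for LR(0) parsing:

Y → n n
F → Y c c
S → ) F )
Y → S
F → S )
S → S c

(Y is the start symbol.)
{ [F → . S )], [F → . Y c c], [S → ) . F )], [S → . ) F )], [S → . S c], [Y → . S], [Y → . n n] }

GOTO(I, ')') = CLOSURE({ [A → αX.β] : [A → α.Xβ] ∈ I, X = ')' })

Items with dot before ')', with the dot advanced:
  [S → . ) F )] → [S → ) . F )]
Closure of the advanced items:
  [S → ) . F )] has the dot before F: add [F → . Y c c], [F → . S )]
  [F → . Y c c] has the dot before Y: add [Y → . n n], [Y → . S]
  [F → . S )] has the dot before S: add [S → . ) F )], [S → . S c]

GOTO = { [F → . S )], [F → . Y c c], [S → ) . F )], [S → . ) F )], [S → . S c], [Y → . S], [Y → . n n] }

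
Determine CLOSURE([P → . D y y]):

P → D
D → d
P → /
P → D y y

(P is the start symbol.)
{ [D → . d], [P → . D y y] }

Start with: [P → . D y y]
  [P → . D y y] has the dot before D: add [D → . d]
No further items can be added.

CLOSURE = { [D → . d], [P → . D y y] }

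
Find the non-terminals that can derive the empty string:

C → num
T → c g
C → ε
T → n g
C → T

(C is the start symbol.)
{ 'C' }

ε-productions: C → ε
So C is immediately nullable.
No further non-terminal can be added: every production for the remaining non-terminals contains a terminal or a non-nullable non-terminal.
Nullable = { 'C' }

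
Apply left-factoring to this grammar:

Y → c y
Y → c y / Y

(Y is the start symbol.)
Y → c y Y'
Y' → ε
Y' → / Y

Left-factoring transforms A → αβ₁ | αβ₂ into A → αA' and A' → β₁ | β₂
(α is the longest common prefix among the alternatives). Repeat until
no nonterminal has two alternatives with a common prefix.

Round 1: Y has alternatives sharing prefix 'c y'. Introduce Y': Y → c y Y'
  Add: Y' → ε
  Add: Y' → / Y

No remaining common prefixes — done.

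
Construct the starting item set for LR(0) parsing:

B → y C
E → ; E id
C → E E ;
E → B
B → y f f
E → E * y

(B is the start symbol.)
{ [B → . y C], [B → . y f f], [B' → . B] }

First, augment the grammar with B' → B
I₀ = CLOSURE({ [B' → . B] }):
  [B' → . B] has the dot before B: add [B → . y C], [B → . y f f]
No further items can be added.

I₀ = { [B → . y C], [B → . y f f], [B' → . B] }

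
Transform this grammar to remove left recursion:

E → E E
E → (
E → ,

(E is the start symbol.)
E → ( E'
E → , E'
E' → E E'
E' → ε

E is directly left-recursive. The standard transformation for
  A → A α₁ | ... | A α_m | β₁ | ... | β_n
is
  A  → β₁ A' | ... | β_n A'
  A' → α₁ A' | ... | α_m A' | ε

E → ( becomes E → ( E'
E → , becomes E → , E'
E → E E becomes E' → E E'
Add E' → ε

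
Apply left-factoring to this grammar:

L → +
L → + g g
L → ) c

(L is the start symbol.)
L → + L'
L' → ε
L' → g g
L → ) c

Left-factoring transforms A → αβ₁ | αβ₂ into A → αA' and A' → β₁ | β₂
(α is the longest common prefix among the alternatives). Repeat until
no nonterminal has two alternatives with a common prefix.

Round 1: L has alternatives sharing prefix '+'. Introduce L': L → + L'
  Add: L' → ε
  Add: L' → g g

No remaining common prefixes — done.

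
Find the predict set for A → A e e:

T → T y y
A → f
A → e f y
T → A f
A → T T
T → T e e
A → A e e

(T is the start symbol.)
{ 'e', 'f' }

PREDICT(A → A e e) = (FIRST(RHS) \ {ε}) ∪ (FOLLOW(A) if ε ∈ FIRST(RHS), i.e. RHS ⇒* ε)
FIRST(A) = { 'e', 'f' }
FIRST(A e e) = { 'e', 'f' }
ε ∉ FIRST(A e e), so FOLLOW(A) is not added.
PREDICT(A → A e e) = { 'e', 'f' }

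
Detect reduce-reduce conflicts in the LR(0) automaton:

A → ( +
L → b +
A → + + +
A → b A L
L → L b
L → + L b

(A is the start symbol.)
A reduce-reduce conflict occurs when an LR(0) state has two complete items [A → α .] and [B → β .] — both call for a reduction, and with no lookahead the parser cannot choose between them.

Augment with A' → A and build the canonical LR(0) collection (I0 = CLOSURE({[A' → . A]}), then GOTO on every symbol after a dot until no new states appear). It has 16 states:
  I0: { [A → . ( +], [A → . + + +], [A → . b A L], [A' → . A] }  — shift
  I1: { [A → ( . +] }  — shift
  I2: { [A → + . + +] }  — shift
  I3: { [A' → A .] }  — accept
  I4: { [A → . ( +], [A → . + + +], [A → . b A L], [A → b . A L] }  — shift
  I5: { [A → b A . L], [L → . + L b], [L → . L b], [L → . b +] }  — shift
  I6: { [L → + . L b], [L → . + L b], [L → . L b], [L → . b +] }  — shift
  I7: { [A → b A L .], [L → L . b] }  — shift, reduce
  I8: { [L → b . +] }  — shift
  I9: { [L → b + .] }  — reduce
  I10: { [L → L b .] }  — reduce
  I11: { [L → + L . b], [L → L . b] }  — shift
  I12: { [L → + L b .], [L → L b .] }  — 2 reduces
  I13: { [A → + + . +] }  — shift
  I14: { [A → + + + .] }  — reduce
  I15: { [A → ( + .] }  — reduce

I12 contains complete items [L → + L b .], [L → L b .] — reduce-reduce conflict.

Answer: Yes — I12: [L → + L b .] vs [L → L b .]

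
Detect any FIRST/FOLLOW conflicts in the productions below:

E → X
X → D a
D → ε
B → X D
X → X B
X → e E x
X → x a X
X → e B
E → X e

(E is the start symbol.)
No FIRST/FOLLOW conflicts.

Nullable non-terminals: D.
D has a nullable alternative but only one production, so nothing to check.

B, E, X have no nullable alternative, so no FIRST/FOLLOW check is needed there.

No FIRST/FOLLOW conflicts found.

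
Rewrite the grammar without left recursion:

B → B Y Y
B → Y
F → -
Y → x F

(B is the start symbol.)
B is directly left-recursive. The standard transformation for
  A → A α₁ | ... | A α_m | β₁ | ... | β_n
is
  A  → β₁ A' | ... | β_n A'
  A' → α₁ A' | ... | α_m A' | ε

B → Y becomes B → Y B'
B → B Y Y becomes B' → Y Y B'
Add B' → ε

Productions for other non-terminals are unchanged:
  F → -
  Y → x F

Resulting grammar:
B → Y B'
B' → Y Y B'
B' → ε
F → -
Y → x F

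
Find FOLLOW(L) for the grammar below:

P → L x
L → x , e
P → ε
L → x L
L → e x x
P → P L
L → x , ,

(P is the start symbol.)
In P → L x: L is followed by x, add FIRST(x) \ {ε} = { 'x' }
In L → x L: L is at the end; this adds FOLLOW(L) to itself — nothing new
In P → P L: L is at the end, add FOLLOW(P)

The FOLLOW sets referred to above (computed the same way, to a fixed point):
  FOLLOW(P) = { $, 'e', 'x' }

Taking the union: FOLLOW(L) = { $, 'e', 'x' }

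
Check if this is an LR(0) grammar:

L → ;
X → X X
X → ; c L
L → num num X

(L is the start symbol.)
No. Shift-reduce conflict between [L → num num X .] and [X → . ; c L]

A grammar is LR(0) if no state in the canonical LR(0) collection has:
  - both a shift item (dot before a terminal) and a complete item (shift-reduce conflict), or
  - two or more complete items (reduce-reduce conflict; the accept item [L' → L .] counts as a complete item here).

Augment with L' → L and build the canonical LR(0) collection (I0 = CLOSURE({[L' → . L]}), then GOTO on every symbol after a dot until no new states appear). It has 10 states:
  I0: { [L → . ;], [L → . num num X], [L' → . L] }  — shift
  I1: { [L → ; .] }  — reduce
  I2: { [L' → L .] }  — accept
  I3: { [L → num . num X] }  — shift
  I4: { [L → num num . X], [X → . ; c L], [X → . X X] }  — shift
  I5: { [X → ; . c L] }  — shift
  I6: { [L → num num X .], [X → . ; c L], [X → . X X], [X → X . X] }  — shift, reduce
  I7: { [X → . ; c L], [X → . X X], [X → X . X], [X → X X .] }  — shift, reduce
  I8: { [L → . ;], [L → . num num X], [X → ; c . L] }  — shift
  I9: { [X → ; c L .] }  — reduce

Conflict in state I6:
  Shift-reduce conflict between [L → num num X .] and [X → . ; c L]
So the grammar is NOT LR(0).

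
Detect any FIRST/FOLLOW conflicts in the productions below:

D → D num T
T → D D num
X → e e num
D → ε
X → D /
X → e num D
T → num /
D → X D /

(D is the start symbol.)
Yes. D → D num T with FOLLOW(D) on { '/', 'e', 'num' }; D → X D '/' with FOLLOW(D) on { '/', 'e', 'num' }

Nullable non-terminals: D.
FIRST sets used below: FIRST(D) = { '/', 'e', 'num', ε }, FIRST(X) = { '/', 'e', 'num' }

D: nullable alternative(s) D → ε; FOLLOW(D) = { $, '/', 'e', 'num' }
  D → D num T: FIRST \ {ε} = { '/', 'e', 'num' } — overlaps FOLLOW(D) on { '/', 'e', 'num' }: CONFLICT
  D → ε: FIRST \ {ε} = { } — this is the only nullable alternative, skip
  D → X D /: FIRST \ {ε} = { '/', 'e', 'num' } — overlaps FOLLOW(D) on { '/', 'e', 'num' }: CONFLICT

T, X have no nullable alternative, so no FIRST/FOLLOW check is needed there.

So the grammar has 2 FIRST/FOLLOW conflicts (marked CONFLICT above).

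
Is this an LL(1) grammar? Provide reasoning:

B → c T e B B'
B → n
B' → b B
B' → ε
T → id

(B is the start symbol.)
A grammar is LL(1) if for each non-terminal N with multiple productions, the predict sets of those productions are pairwise disjoint, where PREDICT(N → α) = (FIRST(α) \ {ε}) ∪ (FOLLOW(N) if α ⇒* ε).

Relevant sets:
  FOLLOW(B') = { $, 'b' }

For B:
  PREDICT(B → c T e B B') = { 'c' }
  PREDICT(B → n) = { 'n' }
For B':
  PREDICT(B' → b B) = { 'b' }
  PREDICT(B' → ε) = { $, 'b' }
T has a single production, so nothing to check there.

Conflict found: Predict set conflict for B': { 'b' }
The grammar is NOT LL(1).

Answer: No. Predict set conflict for B': { 'b' }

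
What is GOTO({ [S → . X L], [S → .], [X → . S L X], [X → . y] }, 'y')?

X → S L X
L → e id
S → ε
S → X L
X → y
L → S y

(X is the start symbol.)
{ [X → y .] }

GOTO(I, 'y') = CLOSURE({ [A → αX.β] : [A → α.Xβ] ∈ I, X = 'y' })

Items with dot before 'y', with the dot advanced:
  [X → . y] → [X → y .]
Closure adds nothing (no advanced item has the dot before a non-terminal).

GOTO = { [X → y .] }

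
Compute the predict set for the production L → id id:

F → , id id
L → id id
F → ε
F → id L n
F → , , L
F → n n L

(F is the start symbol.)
{ 'id' }

PREDICT(L → id id) = (FIRST(RHS) \ {ε}) ∪ (FOLLOW(L) if ε ∈ FIRST(RHS), i.e. RHS ⇒* ε)
FIRST(id id) = { 'id' }
ε ∉ FIRST(id id), so FOLLOW(L) is not added.
PREDICT(L → id id) = { 'id' }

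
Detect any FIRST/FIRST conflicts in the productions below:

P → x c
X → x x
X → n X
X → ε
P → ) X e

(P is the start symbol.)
A FIRST/FIRST conflict occurs when two productions N → α and N → β for the same non-terminal have FIRST(α) ∩ FIRST(β) ≠ ∅ (with ε ∈ FIRST of a nullable right-hand side, so two nullable alternatives also conflict).

Productions for P:
  P → x c: FIRST = { 'x' }
  P → ) X e: FIRST = { ')' }
Productions for X:
  X → x x: FIRST = { 'x' }
  X → n X: FIRST = { 'n' }
  X → ε: FIRST = { ε }

All alternatives of each non-terminal have pairwise disjoint FIRST sets.

Answer: No FIRST/FIRST conflicts.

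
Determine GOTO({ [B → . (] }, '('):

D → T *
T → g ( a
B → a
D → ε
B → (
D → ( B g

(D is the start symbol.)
{ [B → ( .] }

GOTO(I, '(') = CLOSURE({ [A → αX.β] : [A → α.Xβ] ∈ I, X = '(' })

Items with dot before '(', with the dot advanced:
  [B → . (] → [B → ( .]
Closure adds nothing (no advanced item has the dot before a non-terminal).

GOTO = { [B → ( .] }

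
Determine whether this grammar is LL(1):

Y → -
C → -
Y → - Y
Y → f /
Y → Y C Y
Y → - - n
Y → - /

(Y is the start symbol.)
A grammar is LL(1) if for each non-terminal N with multiple productions, the predict sets of those productions are pairwise disjoint, where PREDICT(N → α) = (FIRST(α) \ {ε}) ∪ (FOLLOW(N) if α ⇒* ε).

Relevant sets:
  FIRST(Y) = { '-', 'f' }

For Y:
  PREDICT(Y → '-') = { '-' }
  PREDICT(Y → '-' Y) = { '-' }
  PREDICT(Y → f '/') = { 'f' }
  PREDICT(Y → Y C Y) = { '-', 'f' }
  PREDICT(Y → '-' '-' n) = { '-' }
  PREDICT(Y → '-' '/') = { '-' }
C has a single production, so nothing to check there.

Conflict found: Predict set conflict for Y: { '-' }
The grammar is NOT LL(1).

Answer: No. Predict set conflict for Y: { '-' }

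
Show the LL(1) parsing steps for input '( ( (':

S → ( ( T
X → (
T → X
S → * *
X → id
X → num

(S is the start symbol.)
LL(1) parsing maintains a stack (initially the start symbol over $) and the input. At each step: if the stack top is a terminal, match it against the current input token; if it is a non-terminal N, replace it with the RHS of M[N, lookahead] (the unique production whose predict set contains the lookahead).

Stack is shown with the top on the left.

Stack    Input    Action
------------------------
S $      ( ( ( $  output S → ( ( T
( ( T $  ( ( ( $  match '('
( T $    ( ( $    match '('
T $      ( $      output T → X
X $      ( $      output X → (
( $      ( $      match '('
$        $        accept

The string is accepted.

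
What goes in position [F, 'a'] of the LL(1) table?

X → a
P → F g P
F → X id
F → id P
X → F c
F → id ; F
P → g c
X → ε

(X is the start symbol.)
F → X id

To find M[F, 'a'], we find productions for F where 'a' is in the predict set (PREDICT(N → α) = (FIRST(α) \ {ε}) ∪ (FOLLOW(N) if α ⇒* ε)).

Relevant sets:
  FIRST(X) = { 'a', 'id', ε }

F → X id: PREDICT = { 'a', 'id' }
  'a' is in predict set, so this production goes in M[F, 'a']
F → id P: PREDICT = { 'id' }
F → id ; F: PREDICT = { 'id' }

M[F, 'a'] = F → X id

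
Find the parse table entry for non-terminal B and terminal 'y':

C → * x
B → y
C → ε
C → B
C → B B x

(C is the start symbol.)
B → y

To find M[B, 'y'], we find productions for B where 'y' is in the predict set (PREDICT(N → α) = (FIRST(α) \ {ε}) ∪ (FOLLOW(N) if α ⇒* ε)).

B → y: PREDICT = { 'y' }
  'y' is in predict set, so this production goes in M[B, 'y']

M[B, 'y'] = B → y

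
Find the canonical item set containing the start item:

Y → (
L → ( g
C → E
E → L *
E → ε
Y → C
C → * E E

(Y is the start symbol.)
First, augment the grammar with Y' → Y
I₀ = CLOSURE({ [Y' → . Y] }):
  [Y' → . Y] has the dot before Y: add [Y → . (], [Y → . C]
  [Y → . C] has the dot before C: add [C → . E], [C → . * E E]
  [C → . E] has the dot before E: add [E → . L *], [E → .]
  [E → . L *] has the dot before L: add [L → . ( g]
No further items can be added.

I₀ = { [C → . * E E], [C → . E], [E → . L *], [E → .], [L → . ( g], [Y → . (], [Y → . C], [Y' → . Y] }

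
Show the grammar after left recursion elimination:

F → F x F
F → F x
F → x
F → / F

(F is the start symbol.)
F is directly left-recursive. The standard transformation for
  A → A α₁ | ... | A α_m | β₁ | ... | β_n
is
  A  → β₁ A' | ... | β_n A'
  A' → α₁ A' | ... | α_m A' | ε

F → x becomes F → x F'
F → / F becomes F → / F F'
F → F x F becomes F' → x F F'
F → F x becomes F' → x F'
Add F' → ε

Resulting grammar:
F → x F'
F → / F F'
F' → x F F'
F' → x F'
F' → ε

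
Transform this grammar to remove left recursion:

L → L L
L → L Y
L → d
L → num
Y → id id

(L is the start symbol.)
L is directly left-recursive. The standard transformation for
  A → A α₁ | ... | A α_m | β₁ | ... | β_n
is
  A  → β₁ A' | ... | β_n A'
  A' → α₁ A' | ... | α_m A' | ε

L → d becomes L → d L'
L → num becomes L → num L'
L → L L becomes L' → L L'
L → L Y becomes L' → Y L'
Add L' → ε

Productions for other non-terminals are unchanged:
  Y → id id

Resulting grammar:
L → d L'
L → num L'
L' → L L'
L' → Y L'
L' → ε
Y → id id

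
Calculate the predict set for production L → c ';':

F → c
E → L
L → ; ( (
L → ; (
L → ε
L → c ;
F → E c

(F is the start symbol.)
{ 'c' }

PREDICT(L → c ';') = (FIRST(RHS) \ {ε}) ∪ (FOLLOW(L) if ε ∈ FIRST(RHS), i.e. RHS ⇒* ε)
FIRST(c ';') = { 'c' }
ε ∉ FIRST(c ';'), so FOLLOW(L) is not added.
PREDICT(L → c ';') = { 'c' }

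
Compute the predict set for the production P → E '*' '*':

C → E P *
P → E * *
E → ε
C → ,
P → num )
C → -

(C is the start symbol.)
PREDICT(P → E '*' '*') = (FIRST(RHS) \ {ε}) ∪ (FOLLOW(P) if ε ∈ FIRST(RHS), i.e. RHS ⇒* ε)
FIRST(E) = { ε }
FIRST(E '*' '*') = { '*' }
ε ∉ FIRST(E '*' '*'), so FOLLOW(P) is not added.
PREDICT(P → E '*' '*') = { '*' }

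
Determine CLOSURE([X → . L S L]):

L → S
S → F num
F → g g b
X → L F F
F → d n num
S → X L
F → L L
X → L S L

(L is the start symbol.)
Start with: [X → . L S L]
  [X → . L S L] has the dot before L: add [L → . S]
  [L → . S] has the dot before S: add [S → . F num], [S → . X L]
  [S → . F num] has the dot before F: add [F → . g g b], [F → . d n num], [F → . L L]
  [S → . X L] has the dot before X: add [X → . L F F]
No further items can be added.

CLOSURE = { [F → . L L], [F → . d n num], [F → . g g b], [L → . S], [S → . F num], [S → . X L], [X → . L F F], [X → . L S L] }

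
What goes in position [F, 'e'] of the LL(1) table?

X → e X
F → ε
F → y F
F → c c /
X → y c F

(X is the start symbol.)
To find M[F, 'e'], we find productions for F where 'e' is in the predict set (PREDICT(N → α) = (FIRST(α) \ {ε}) ∪ (FOLLOW(N) if α ⇒* ε)).

Relevant sets:
  FOLLOW(F) = { $ }

F → ε: PREDICT = { $ }
F → y F: PREDICT = { 'y' }
F → c c /: PREDICT = { 'c' }

M[F, 'e'] is empty (no production applies)

Answer: Empty (error entry)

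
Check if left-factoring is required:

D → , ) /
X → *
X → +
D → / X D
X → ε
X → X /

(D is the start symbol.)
Left-factoring is needed when two productions for the same non-terminal
share a common prefix on the right-hand side.

Productions for D:
  D → , ) /
  D → / X D
Productions for X:
  X → *
  X → +
  X → ε
  X → X /

No common prefixes found.

Answer: No, left-factoring is not needed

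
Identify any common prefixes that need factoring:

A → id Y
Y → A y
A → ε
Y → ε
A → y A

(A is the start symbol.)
No, left-factoring is not needed

Left-factoring is needed when two productions for the same non-terminal
share a common prefix on the right-hand side.

Productions for A:
  A → id Y
  A → ε
  A → y A
Productions for Y:
  Y → A y
  Y → ε

No common prefixes found.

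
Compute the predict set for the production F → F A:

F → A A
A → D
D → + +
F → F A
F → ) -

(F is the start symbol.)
{ ')', '+' }

PREDICT(F → F A) = (FIRST(RHS) \ {ε}) ∪ (FOLLOW(F) if ε ∈ FIRST(RHS), i.e. RHS ⇒* ε)
FIRST(F) = { ')', '+' }
FIRST(F A) = { ')', '+' }
ε ∉ FIRST(F A), so FOLLOW(F) is not added.
PREDICT(F → F A) = { ')', '+' }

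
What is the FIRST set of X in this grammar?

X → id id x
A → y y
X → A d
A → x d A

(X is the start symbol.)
{ 'id', 'x', 'y' }

FIRST sets of the other non-terminals involved (by the same procedure, iterated to a fixed point):
  FIRST(A) = { 'x', 'y' }

From X → id id x:
  - id is a terminal: add 'id' and stop
From X → A d:
  - A is a non-terminal: add FIRST(A) \ {ε} = { 'x', 'y' }
    A is not nullable, so stop

Collecting: FIRST(X) = { 'id', 'x', 'y' }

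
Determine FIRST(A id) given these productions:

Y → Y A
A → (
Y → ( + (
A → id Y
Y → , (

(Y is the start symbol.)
{ '(', 'id' }

FIRST sets of the non-terminals involved (from the grammar, by fixed-point iteration):
  FIRST(A) = { '(', 'id' }

To compute FIRST(A id), process the symbols left to right:
Symbol A is a non-terminal. Add FIRST(A) \ {ε} = { '(', 'id' }
A is not nullable (ε ∉ FIRST(A)), so stop here.
FIRST(A id) = { '(', 'id' }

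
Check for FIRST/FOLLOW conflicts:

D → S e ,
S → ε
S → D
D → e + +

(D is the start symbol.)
Yes. S → D with FOLLOW(S) on { 'e' }

A FIRST/FOLLOW conflict occurs when a non-terminal N has a nullable alternative N → β (β ⇒* ε) and another alternative N → α with FIRST(α) ∩ FOLLOW(N) ≠ ∅: on such a lookahead the parser cannot decide between expanding α and letting N vanish via β.

Nullable non-terminals: S.
FIRST sets used below: FIRST(D) = { 'e' }

S: nullable alternative(s) S → ε; FOLLOW(S) = { 'e' }
  S → ε: FIRST \ {ε} = { } — this is the only nullable alternative, skip
  S → D: FIRST \ {ε} = { 'e' } — overlaps FOLLOW(S) on { 'e' }: CONFLICT

D has no nullable alternative, so no FIRST/FOLLOW check is needed there.

So the grammar has 1 FIRST/FOLLOW conflict (marked CONFLICT above).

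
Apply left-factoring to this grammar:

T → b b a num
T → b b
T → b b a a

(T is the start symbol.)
T → b b T'
T' → a T''
T'' → num
T'' → a
T' → ε

Left-factoring transforms A → αβ₁ | αβ₂ into A → αA' and A' → β₁ | β₂
(α is the longest common prefix among the alternatives). Repeat until
no nonterminal has two alternatives with a common prefix.

Round 1: T has alternatives sharing prefix 'b b'. Introduce T': T → b b T'
  Add: T' → a num
  Add: T' → ε
  Add: T' → a a

Round 2: T' has alternatives sharing prefix 'a'. Introduce T'': T' → a T''
  Add: T'' → num
  Add: T'' → a

No remaining common prefixes — done.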